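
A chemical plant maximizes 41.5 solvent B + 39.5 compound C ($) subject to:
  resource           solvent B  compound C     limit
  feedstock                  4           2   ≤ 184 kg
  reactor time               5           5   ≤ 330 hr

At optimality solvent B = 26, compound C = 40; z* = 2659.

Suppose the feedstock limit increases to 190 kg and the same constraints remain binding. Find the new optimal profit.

Check each constraint at x*: feedstock 184/184 (tight); reactor time 330/330 (tight).
From A_Bᵀ y = c: 4·y_feedstock + 5·y_reactor time = 41.5; 2·y_feedstock + 5·y_reactor time = 39.5.
Solving: y_feedstock = 1, y_reactor time = 7.5.
Δz = y_feedstock·Δb = 1 × (6) = 6, so new z* = 2659 + 6 = 2665.

2665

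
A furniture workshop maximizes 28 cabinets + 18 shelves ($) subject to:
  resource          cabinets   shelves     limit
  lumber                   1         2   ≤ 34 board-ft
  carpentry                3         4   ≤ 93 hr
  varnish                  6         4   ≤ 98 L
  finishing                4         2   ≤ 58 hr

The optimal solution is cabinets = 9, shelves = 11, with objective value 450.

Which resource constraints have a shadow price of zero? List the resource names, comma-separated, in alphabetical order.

lumber: 31/34 (slack 3)
carpentry: 71/93 (slack 22)
varnish: 98/98 (binding)
finishing: 58/58 (binding)
By complementary slackness, a constraint with positive slack has shadow price 0 → carpentry, lumber.

carpentry, lumber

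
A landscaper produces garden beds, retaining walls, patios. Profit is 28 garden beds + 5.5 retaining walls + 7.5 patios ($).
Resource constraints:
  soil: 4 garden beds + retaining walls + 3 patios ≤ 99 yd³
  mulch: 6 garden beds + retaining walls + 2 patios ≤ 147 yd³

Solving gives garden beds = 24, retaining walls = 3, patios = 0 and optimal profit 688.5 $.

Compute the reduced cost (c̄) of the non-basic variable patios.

Both soil and mulch are binding at x*.
The binding rows give the dual system: 4·y_soil + 6·y_mulch = 28 and 1·y_soil + 1·y_mulch = 5.5.
Solving: y_soil = 2.5, y_mulch = 3.
Reduced cost of patios: c₃ − yᵀa₃ = 7.5 − (2.5·3 + 3·2) = 7.5 − 13.5 = -6.

-6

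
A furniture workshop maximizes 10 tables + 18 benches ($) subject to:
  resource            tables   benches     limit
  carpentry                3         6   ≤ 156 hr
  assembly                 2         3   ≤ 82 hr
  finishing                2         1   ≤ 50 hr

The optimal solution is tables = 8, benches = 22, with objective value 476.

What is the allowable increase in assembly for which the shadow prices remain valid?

4

Binding constraints: carpentry, assembly. The basis is B = [[3,6],[2,3]] with det -3.
Per unit increase in assembly, x* moves by d = (2, -1).
The basis stays optimal until finishing becomes binding; allowable increase = 4 hr.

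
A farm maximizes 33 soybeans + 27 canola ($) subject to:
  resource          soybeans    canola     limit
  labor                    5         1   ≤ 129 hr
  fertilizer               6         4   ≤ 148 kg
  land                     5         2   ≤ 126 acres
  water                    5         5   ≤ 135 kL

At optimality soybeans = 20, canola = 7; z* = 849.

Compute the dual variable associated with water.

At the optimum: labor uses 107 of 129 (slack = 22); fertilizer uses 148 of 148 (binding); land uses 114 of 126 (slack = 12); water uses 135 of 135 (binding).
By complementary slackness, y = 0 for the non-binding constraints.
Dual feasibility on the basic columns requires 6·y_fertilizer + 5·y_water = 33, 4·y_fertilizer + 5·y_water = 27.
→ y_fertilizer = 3 and y_water = 3.
Shadow price of water = 3.

3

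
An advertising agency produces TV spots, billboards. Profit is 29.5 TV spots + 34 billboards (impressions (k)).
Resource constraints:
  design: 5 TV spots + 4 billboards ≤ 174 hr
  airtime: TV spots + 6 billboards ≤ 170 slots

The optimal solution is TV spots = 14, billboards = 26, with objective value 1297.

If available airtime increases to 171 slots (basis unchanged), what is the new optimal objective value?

1299

At the optimum: design uses 174 of 174 (binding); airtime uses 170 of 170 (binding).
The binding rows give the dual system: 5·y_design + 1·y_airtime = 29.5 and 4·y_design + 6·y_airtime = 34.
Solving: y_design = 5.5, y_airtime = 2.
Δz = y_airtime·Δb = 2 × (1) = 2, so new z* = 1297 + 2 = 1299.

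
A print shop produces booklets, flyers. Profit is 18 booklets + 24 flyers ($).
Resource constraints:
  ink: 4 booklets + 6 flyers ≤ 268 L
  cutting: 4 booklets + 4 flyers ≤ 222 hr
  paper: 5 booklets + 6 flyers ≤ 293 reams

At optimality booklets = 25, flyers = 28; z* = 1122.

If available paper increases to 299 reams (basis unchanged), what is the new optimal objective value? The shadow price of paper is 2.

Δb = 6, so new z* = 1122 + (2)·(6) = 1122 + 12 = 1134.

1134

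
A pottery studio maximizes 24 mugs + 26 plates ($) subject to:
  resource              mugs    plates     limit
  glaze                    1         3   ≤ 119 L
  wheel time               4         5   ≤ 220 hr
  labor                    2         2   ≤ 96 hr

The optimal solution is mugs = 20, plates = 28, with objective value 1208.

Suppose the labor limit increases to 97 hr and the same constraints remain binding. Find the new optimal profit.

Check each constraint at x*: glaze 104/119 (slack 15); wheel time 220/220 (tight); labor 96/96 (tight).
By complementary slackness, y = 0 for the non-binding constraint.
The binding rows give the dual system: 4·y_wheel time + 2·y_labor = 24 and 5·y_wheel time + 2·y_labor = 26.
→ y_wheel time = 2 and y_labor = 8.
Δz = y_labor·Δb = 8 × (1) = 8, so new z* = 1208 + 8 = 1216.

1216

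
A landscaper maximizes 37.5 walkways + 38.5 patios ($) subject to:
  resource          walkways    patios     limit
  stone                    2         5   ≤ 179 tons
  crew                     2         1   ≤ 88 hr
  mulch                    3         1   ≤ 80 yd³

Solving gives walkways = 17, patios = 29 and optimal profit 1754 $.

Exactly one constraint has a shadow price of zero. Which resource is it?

stone: 179/179 (binding)
crew: 63/88 (slack 25)
mulch: 80/80 (binding)
By complementary slackness, a constraint with positive slack has shadow price 0 → crew.

crew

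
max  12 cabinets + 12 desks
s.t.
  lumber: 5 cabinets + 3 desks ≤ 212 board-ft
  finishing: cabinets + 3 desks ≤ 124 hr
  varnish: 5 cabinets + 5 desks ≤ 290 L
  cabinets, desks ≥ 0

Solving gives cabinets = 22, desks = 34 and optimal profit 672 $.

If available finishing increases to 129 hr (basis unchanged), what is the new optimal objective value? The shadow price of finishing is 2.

682

Δb = 5, so new z* = 672 + (2)·(5) = 672 + 10 = 682.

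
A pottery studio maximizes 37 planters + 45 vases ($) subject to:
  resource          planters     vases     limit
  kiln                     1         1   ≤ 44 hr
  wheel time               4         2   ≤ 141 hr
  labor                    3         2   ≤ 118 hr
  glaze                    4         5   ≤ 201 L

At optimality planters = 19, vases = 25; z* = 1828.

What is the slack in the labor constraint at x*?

labor used = 3·19 + 2·25 = 107; slack = 118 − 107 = 11.

11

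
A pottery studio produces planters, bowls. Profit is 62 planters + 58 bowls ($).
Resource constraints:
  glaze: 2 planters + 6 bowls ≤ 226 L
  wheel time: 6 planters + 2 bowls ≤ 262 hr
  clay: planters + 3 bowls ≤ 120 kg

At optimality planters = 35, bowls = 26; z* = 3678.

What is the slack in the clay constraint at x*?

clay used = 1·35 + 3·26 = 113; slack = 120 − 113 = 7.

7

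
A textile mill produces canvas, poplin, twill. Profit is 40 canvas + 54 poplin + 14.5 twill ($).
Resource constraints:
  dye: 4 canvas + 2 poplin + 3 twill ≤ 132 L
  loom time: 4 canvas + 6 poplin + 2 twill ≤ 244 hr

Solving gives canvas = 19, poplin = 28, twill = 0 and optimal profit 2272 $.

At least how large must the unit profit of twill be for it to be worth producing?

21.5

Check each constraint at x*: dye 132/132 (tight); loom time 244/244 (tight).
Dual feasibility on the basic columns requires 4·y_dye + 4·y_loom time = 40, 2·y_dye + 6·y_loom time = 54.
→ y_dye = 1.5 and y_loom time = 8.5.
twill enters the basis when its profit ≥ yᵀa₃ = 1.5·3 + 8.5·2 = 21.5.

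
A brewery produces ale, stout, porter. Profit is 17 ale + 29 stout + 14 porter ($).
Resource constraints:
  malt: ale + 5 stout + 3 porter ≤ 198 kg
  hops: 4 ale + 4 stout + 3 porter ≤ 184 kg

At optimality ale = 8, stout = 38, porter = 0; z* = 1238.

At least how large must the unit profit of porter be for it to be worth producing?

Both malt and hops are binding at x*.
From A_Bᵀ y = c: 1·y_malt + 4·y_hops = 17; 5·y_malt + 4·y_hops = 29.
Solving: y_malt = 3, y_hops = 3.5.
porter enters the basis when its profit ≥ yᵀa₃ = 3·3 + 3.5·3 = 19.5.

19.5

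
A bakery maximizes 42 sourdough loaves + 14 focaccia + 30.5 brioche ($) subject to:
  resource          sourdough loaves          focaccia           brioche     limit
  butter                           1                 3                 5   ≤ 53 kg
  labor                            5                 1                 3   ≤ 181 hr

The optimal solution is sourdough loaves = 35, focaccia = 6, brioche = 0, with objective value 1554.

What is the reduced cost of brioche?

-3.5

Both butter and labor are binding at x*.
Dual feasibility on the basic columns requires 1·y_butter + 5·y_labor = 42, 3·y_butter + 1·y_labor = 14.
Solving: y_butter = 2, y_labor = 8.
Reduced cost of brioche: c₃ − yᵀa₃ = 30.5 − (2·5 + 8·3) = 30.5 − 34 = -3.5.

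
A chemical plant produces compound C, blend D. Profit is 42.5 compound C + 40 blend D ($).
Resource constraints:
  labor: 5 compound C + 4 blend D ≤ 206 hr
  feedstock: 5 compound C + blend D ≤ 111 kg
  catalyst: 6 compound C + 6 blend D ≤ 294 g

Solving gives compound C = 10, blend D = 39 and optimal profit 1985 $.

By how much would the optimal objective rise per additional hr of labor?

2.5

Check each constraint at x*: labor 206/206 (tight); feedstock 89/111 (slack 22); catalyst 294/294 (tight).
Slack constraints have shadow price 0 (complementary slackness).
The binding rows give the dual system: 5·y_labor + 6·y_catalyst = 42.5 and 4·y_labor + 6·y_catalyst = 40.
→ y_labor = 2.5 and y_catalyst = 5.
Shadow price of labor = 2.5.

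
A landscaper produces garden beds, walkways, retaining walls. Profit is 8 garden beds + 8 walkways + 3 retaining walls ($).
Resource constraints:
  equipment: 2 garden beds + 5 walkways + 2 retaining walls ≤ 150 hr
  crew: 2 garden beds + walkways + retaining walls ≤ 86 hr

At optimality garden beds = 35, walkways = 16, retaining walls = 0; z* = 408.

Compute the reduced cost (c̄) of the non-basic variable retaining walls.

Check each constraint at x*: equipment 150/150 (tight); crew 86/86 (tight).
Dual feasibility on the basic columns requires 2·y_equipment + 2·y_crew = 8, 5·y_equipment + 1·y_crew = 8.
Solving: y_equipment = 1, y_crew = 3.
Reduced cost of retaining walls: c₃ − yᵀa₃ = 3 − (1·2 + 3·1) = 3 − 5 = -2.

-2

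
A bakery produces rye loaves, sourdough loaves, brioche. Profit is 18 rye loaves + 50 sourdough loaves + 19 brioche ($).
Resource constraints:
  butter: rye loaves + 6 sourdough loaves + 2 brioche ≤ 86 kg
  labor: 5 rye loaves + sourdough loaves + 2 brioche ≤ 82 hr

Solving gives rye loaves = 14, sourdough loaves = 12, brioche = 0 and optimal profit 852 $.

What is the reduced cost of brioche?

-1

Both butter and labor are binding at x*.
The binding rows give the dual system: 1·y_butter + 5·y_labor = 18 and 6·y_butter + 1·y_labor = 50.
→ y_butter = 8 and y_labor = 2.
Reduced cost of brioche: c₃ − yᵀa₃ = 19 − (8·2 + 2·2) = 19 − 20 = -1.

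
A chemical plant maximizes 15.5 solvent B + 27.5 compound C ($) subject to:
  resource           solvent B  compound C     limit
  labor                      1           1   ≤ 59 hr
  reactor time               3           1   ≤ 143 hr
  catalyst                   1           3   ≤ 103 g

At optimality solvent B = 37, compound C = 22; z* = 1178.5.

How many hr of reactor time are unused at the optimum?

10

reactor time used = 3·37 + 1·22 = 133; slack = 143 − 133 = 10.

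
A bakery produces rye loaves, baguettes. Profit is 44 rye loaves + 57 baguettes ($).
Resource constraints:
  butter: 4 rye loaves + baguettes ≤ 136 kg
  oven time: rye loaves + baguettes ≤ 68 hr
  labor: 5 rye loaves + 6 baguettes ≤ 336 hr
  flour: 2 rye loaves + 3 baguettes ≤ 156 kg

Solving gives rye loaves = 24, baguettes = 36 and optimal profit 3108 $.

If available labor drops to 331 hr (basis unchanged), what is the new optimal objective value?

3078

Binding: labor and flour. Non-binding: butter (4 unused), oven time (8 unused).
Since butter, oven time are not tight, their duals are 0.
From A_Bᵀ y = c: 5·y_labor + 2·y_flour = 44; 6·y_labor + 3·y_flour = 57.
This yields shadow prices y_labor = 6, y_flour = 7.
Δz = y_labor·Δb = 6 × (-5) = -30, so new z* = 3108 − 30 = 3078.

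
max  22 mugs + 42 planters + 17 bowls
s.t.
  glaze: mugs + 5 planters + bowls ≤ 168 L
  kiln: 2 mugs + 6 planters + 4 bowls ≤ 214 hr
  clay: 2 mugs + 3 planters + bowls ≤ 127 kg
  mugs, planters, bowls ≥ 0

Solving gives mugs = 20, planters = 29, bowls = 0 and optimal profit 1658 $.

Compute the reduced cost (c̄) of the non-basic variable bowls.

At the optimum: glaze uses 165 of 168 (slack = 3); kiln uses 214 of 214 (binding); clay uses 127 of 127 (binding).
Slack constraints have shadow price 0 (complementary slackness).
The binding rows give the dual system: 2·y_kiln + 2·y_clay = 22 and 6·y_kiln + 3·y_clay = 42.
Solving: y_kiln = 3, y_clay = 8.
Reduced cost of bowls: c₃ − yᵀa₃ = 17 − (3·4 + 8·1) = 17 − 20 = -3.

-3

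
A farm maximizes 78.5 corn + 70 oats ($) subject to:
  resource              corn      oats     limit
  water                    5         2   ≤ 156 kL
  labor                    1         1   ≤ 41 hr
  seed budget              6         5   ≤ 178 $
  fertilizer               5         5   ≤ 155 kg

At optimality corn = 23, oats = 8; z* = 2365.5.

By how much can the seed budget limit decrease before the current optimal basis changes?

Binding constraints: seed budget, fertilizer. The basis is B = [[6,5],[5,5]] with det 5.
Per unit decrease in seed budget, x* moves by d = (-1, 1).
The basis stays optimal until corn reaches 0; allowable decrease = 23 $.

23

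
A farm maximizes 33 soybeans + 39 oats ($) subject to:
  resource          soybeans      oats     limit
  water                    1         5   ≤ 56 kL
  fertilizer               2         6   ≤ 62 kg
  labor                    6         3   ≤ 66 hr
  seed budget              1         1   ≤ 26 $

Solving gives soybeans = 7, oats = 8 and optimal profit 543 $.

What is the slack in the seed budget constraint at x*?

11

seed budget used = 1·7 + 1·8 = 15; slack = 26 − 15 = 11.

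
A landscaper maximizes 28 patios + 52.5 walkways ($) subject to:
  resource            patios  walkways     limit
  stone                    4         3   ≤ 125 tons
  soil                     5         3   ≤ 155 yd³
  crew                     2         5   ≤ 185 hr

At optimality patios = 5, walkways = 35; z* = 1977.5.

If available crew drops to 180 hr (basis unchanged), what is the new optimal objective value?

1932.5

At the optimum: stone uses 125 of 125 (binding); soil uses 130 of 155 (slack = 25); crew uses 185 of 185 (binding).
Slack constraints have shadow price 0 (complementary slackness).
From A_Bᵀ y = c: 4·y_stone + 2·y_crew = 28; 3·y_stone + 5·y_crew = 52.5.
Solving: y_stone = 2.5, y_crew = 9.
Δz = y_crew·Δb = 9 × (-5) = -45, so new z* = 1977.5 − 45 = 1932.5.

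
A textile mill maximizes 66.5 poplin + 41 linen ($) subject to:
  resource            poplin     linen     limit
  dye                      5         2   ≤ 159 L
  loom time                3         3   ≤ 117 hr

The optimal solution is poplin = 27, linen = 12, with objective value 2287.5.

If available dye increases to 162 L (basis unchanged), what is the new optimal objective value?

Check each constraint at x*: dye 159/159 (tight); loom time 117/117 (tight).
Dual feasibility on the basic columns requires 5·y_dye + 3·y_loom time = 66.5, 2·y_dye + 3·y_loom time = 41.
Solving: y_dye = 8.5, y_loom time = 8.
Δz = y_dye·Δb = 8.5 × (3) = 25.5, so new z* = 2287.5 + 25.5 = 2313.

2313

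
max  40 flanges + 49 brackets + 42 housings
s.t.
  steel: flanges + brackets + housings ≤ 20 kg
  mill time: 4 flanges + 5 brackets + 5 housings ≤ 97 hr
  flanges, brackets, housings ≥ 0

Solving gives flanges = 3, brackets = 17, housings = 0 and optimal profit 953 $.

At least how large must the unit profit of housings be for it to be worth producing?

49

At the optimum: steel uses 20 of 20 (binding); mill time uses 97 of 97 (binding).
The binding rows give the dual system: 1·y_steel + 4·y_mill time = 40 and 1·y_steel + 5·y_mill time = 49.
Solving: y_steel = 4, y_mill time = 9.
housings enters the basis when its profit ≥ yᵀa₃ = 4·1 + 9·5 = 49.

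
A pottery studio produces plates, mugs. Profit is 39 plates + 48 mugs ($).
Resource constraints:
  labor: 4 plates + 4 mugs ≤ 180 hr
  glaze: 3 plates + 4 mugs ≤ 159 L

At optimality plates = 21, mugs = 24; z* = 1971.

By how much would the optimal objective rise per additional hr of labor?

3

At the optimum: labor uses 180 of 180 (binding); glaze uses 159 of 159 (binding).
From A_Bᵀ y = c: 4·y_labor + 3·y_glaze = 39; 4·y_labor + 4·y_glaze = 48.
→ y_labor = 3 and y_glaze = 9.
Shadow price of labor = 3.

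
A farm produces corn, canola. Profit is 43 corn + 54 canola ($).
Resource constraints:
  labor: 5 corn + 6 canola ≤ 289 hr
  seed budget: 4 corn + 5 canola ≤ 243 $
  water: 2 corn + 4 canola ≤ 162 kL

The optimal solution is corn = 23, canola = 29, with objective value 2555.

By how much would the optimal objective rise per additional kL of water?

1.5

Binding: labor and water. Non-binding: seed budget (6 unused).
Slack constraints have shadow price 0 (complementary slackness).
The binding rows give the dual system: 5·y_labor + 2·y_water = 43 and 6·y_labor + 4·y_water = 54.
Solving: y_labor = 8, y_water = 1.5.
Shadow price of water = 1.5.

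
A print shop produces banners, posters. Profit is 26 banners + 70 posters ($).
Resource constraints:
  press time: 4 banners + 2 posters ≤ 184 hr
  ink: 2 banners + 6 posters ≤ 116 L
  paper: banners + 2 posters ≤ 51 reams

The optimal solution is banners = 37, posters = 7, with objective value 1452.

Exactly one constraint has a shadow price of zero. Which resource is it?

press time

press time: 162/184 (slack 22)
ink: 116/116 (binding)
paper: 51/51 (binding)
By complementary slackness, a constraint with positive slack has shadow price 0 → press time.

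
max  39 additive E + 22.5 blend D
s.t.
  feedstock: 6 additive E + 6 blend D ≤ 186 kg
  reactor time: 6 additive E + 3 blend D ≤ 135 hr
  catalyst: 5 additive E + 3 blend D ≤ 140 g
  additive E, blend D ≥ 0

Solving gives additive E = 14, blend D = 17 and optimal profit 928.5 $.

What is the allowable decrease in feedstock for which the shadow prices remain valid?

51

Binding constraints: feedstock, reactor time. The basis is B = [[6,6],[6,3]] with det -18.
Per unit decrease in feedstock, x* moves by d = (0.1667, -0.3333).
The basis stays optimal until blend D reaches 0; allowable decrease = 51 kg.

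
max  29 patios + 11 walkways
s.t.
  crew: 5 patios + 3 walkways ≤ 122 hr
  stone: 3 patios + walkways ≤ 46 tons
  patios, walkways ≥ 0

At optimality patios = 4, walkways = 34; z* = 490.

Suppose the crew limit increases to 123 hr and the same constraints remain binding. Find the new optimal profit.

491

Check each constraint at x*: crew 122/122 (tight); stone 46/46 (tight).
Dual feasibility on the basic columns requires 5·y_crew + 3·y_stone = 29, 3·y_crew + 1·y_stone = 11.
This yields shadow prices y_crew = 1, y_stone = 8.
Δz = y_crew·Δb = 1 × (1) = 1, so new z* = 490 + 1 = 491.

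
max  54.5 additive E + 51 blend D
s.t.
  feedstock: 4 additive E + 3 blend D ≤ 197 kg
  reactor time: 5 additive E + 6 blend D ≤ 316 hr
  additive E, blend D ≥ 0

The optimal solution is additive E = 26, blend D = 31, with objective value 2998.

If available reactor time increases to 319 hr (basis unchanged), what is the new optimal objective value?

3011.5

Both feedstock and reactor time are binding at x*.
The binding rows give the dual system: 4·y_feedstock + 5·y_reactor time = 54.5 and 3·y_feedstock + 6·y_reactor time = 51.
→ y_feedstock = 8 and y_reactor time = 4.5.
Δz = y_reactor time·Δb = 4.5 × (3) = 13.5, so new z* = 2998 + 13.5 = 3011.5.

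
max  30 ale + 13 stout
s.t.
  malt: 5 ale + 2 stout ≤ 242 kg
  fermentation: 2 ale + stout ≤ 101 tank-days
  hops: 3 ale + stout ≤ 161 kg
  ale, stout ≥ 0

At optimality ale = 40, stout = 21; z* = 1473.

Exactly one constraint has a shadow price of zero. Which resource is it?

malt: 242/242 (binding)
fermentation: 101/101 (binding)
hops: 141/161 (slack 20)
By complementary slackness, a constraint with positive slack has shadow price 0 → hops.

hops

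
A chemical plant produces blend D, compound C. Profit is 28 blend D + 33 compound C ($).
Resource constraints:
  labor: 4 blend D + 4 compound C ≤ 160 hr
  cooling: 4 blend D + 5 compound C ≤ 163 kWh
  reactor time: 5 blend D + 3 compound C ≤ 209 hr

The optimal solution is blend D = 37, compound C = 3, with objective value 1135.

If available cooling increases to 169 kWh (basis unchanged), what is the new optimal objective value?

1165

At the optimum: labor uses 160 of 160 (binding); cooling uses 163 of 163 (binding); reactor time uses 194 of 209 (slack = 15).
Slack constraints have shadow price 0 (complementary slackness).
The binding rows give the dual system: 4·y_labor + 4·y_cooling = 28 and 4·y_labor + 5·y_cooling = 33.
→ y_labor = 2 and y_cooling = 5.
Δz = y_cooling·Δb = 5 × (6) = 30, so new z* = 1135 + 30 = 1165.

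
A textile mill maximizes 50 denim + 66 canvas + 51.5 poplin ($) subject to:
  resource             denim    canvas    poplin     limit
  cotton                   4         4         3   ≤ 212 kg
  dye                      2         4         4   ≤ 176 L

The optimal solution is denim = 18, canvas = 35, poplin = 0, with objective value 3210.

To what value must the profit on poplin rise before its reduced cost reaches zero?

57.5

Check each constraint at x*: cotton 212/212 (tight); dye 176/176 (tight).
The binding rows give the dual system: 4·y_cotton + 2·y_dye = 50 and 4·y_cotton + 4·y_dye = 66.
→ y_cotton = 8.5 and y_dye = 8.
poplin enters the basis when its profit ≥ yᵀa₃ = 8.5·3 + 8·4 = 57.5.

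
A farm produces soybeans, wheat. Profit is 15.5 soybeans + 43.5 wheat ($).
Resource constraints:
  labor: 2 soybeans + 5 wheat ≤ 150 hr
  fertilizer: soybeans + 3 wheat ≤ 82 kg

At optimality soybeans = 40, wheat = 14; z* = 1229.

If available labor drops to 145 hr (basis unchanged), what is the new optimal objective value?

1214

Check each constraint at x*: labor 150/150 (tight); fertilizer 82/82 (tight).
From A_Bᵀ y = c: 2·y_labor + 1·y_fertilizer = 15.5; 5·y_labor + 3·y_fertilizer = 43.5.
→ y_labor = 3 and y_fertilizer = 9.5.
Δz = y_labor·Δb = 3 × (-5) = -15, so new z* = 1229 − 15 = 1214.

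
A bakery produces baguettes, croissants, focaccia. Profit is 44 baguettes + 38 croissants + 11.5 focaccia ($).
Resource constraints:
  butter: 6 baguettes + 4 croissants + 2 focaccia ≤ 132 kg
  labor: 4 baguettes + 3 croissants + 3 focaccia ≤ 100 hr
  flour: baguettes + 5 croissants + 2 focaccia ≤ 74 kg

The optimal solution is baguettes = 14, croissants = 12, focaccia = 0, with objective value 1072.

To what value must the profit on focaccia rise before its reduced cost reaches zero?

At the optimum: butter uses 132 of 132 (binding); labor uses 92 of 100 (slack = 8); flour uses 74 of 74 (binding).
Slack constraints have shadow price 0 (complementary slackness).
Dual feasibility on the basic columns requires 6·y_butter + 1·y_flour = 44, 4·y_butter + 5·y_flour = 38.
This yields shadow prices y_butter = 7, y_flour = 2.
focaccia enters the basis when its profit ≥ yᵀa₃ = 7·2 + 2·2 = 18.

18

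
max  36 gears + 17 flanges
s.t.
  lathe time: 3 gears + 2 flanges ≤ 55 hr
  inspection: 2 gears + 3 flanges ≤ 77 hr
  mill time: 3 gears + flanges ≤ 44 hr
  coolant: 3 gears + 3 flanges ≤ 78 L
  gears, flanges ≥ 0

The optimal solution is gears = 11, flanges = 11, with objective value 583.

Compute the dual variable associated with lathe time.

5

Binding: lathe time and mill time. Non-binding: inspection (22 unused), coolant (12 unused).
Since inspection, coolant are not tight, their duals are 0.
Dual feasibility on the basic columns requires 3·y_lathe time + 3·y_mill time = 36, 2·y_lathe time + 1·y_mill time = 17.
Solving: y_lathe time = 5, y_mill time = 7.
Shadow price of lathe time = 5.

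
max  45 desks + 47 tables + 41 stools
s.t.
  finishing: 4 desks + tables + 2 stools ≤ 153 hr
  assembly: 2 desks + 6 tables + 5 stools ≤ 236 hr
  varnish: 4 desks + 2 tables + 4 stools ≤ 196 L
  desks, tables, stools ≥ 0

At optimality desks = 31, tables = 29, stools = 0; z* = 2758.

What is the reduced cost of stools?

-7.5

Binding: finishing and assembly. Non-binding: varnish (14 unused).
By complementary slackness, y = 0 for the non-binding constraint.
Dual feasibility on the basic columns requires 4·y_finishing + 2·y_assembly = 45, 1·y_finishing + 6·y_assembly = 47.
→ y_finishing = 8 and y_assembly = 6.5.
Reduced cost of stools: c₃ − yᵀa₃ = 41 − (8·2 + 6.5·5) = 41 − 48.5 = -7.5.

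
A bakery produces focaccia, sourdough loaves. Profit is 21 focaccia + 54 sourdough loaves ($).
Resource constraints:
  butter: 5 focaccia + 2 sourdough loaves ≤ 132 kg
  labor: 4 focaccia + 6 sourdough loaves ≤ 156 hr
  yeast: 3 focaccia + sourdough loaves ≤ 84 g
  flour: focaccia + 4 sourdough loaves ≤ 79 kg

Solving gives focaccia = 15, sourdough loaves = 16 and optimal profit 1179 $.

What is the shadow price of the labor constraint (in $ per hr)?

Check each constraint at x*: butter 107/132 (slack 25); labor 156/156 (tight); yeast 61/84 (slack 23); flour 79/79 (tight).
By complementary slackness, y = 0 for the non-binding constraints.
Dual feasibility on the basic columns requires 4·y_labor + 1·y_flour = 21, 6·y_labor + 4·y_flour = 54.
This yields shadow prices y_labor = 3, y_flour = 9.
Shadow price of labor = 3.

3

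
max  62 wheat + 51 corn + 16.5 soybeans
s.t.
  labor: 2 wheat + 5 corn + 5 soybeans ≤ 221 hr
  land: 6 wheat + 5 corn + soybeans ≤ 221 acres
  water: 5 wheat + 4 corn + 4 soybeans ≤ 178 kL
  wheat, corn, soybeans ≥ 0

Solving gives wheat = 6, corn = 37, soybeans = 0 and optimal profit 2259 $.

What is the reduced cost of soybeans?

-6.5

Binding: land and water. Non-binding: labor (24 unused).
Since labor is not tight, its dual is 0.
From A_Bᵀ y = c: 6·y_land + 5·y_water = 62; 5·y_land + 4·y_water = 51.
Solving: y_land = 7, y_water = 4.
Reduced cost of soybeans: c₃ − yᵀa₃ = 16.5 − (7·1 + 4·4) = 16.5 − 23 = -6.5.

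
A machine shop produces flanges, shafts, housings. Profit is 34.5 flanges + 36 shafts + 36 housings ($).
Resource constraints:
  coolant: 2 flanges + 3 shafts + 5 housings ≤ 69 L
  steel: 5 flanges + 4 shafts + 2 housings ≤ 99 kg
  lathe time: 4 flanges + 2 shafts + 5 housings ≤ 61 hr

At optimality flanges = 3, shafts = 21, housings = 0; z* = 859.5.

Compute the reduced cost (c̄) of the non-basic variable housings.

-3

Binding: coolant and steel. Non-binding: lathe time (7 unused).
Since lathe time is not tight, its dual is 0.
Dual feasibility on the basic columns requires 2·y_coolant + 5·y_steel = 34.5, 3·y_coolant + 4·y_steel = 36.
This yields shadow prices y_coolant = 6, y_steel = 4.5.
Reduced cost of housings: c₃ − yᵀa₃ = 36 − (6·5 + 4.5·2) = 36 − 39 = -3.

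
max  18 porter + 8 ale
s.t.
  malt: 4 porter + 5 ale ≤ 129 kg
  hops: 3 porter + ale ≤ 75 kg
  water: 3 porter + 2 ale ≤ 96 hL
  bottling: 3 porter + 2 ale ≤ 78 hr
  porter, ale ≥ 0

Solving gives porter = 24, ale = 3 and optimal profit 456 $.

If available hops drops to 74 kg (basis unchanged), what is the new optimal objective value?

452

At the optimum: malt uses 111 of 129 (slack = 18); hops uses 75 of 75 (binding); water uses 78 of 96 (slack = 18); bottling uses 78 of 78 (binding).
By complementary slackness, y = 0 for the non-binding constraints.
The binding rows give the dual system: 3·y_hops + 3·y_bottling = 18 and 1·y_hops + 2·y_bottling = 8.
→ y_hops = 4 and y_bottling = 2.
Δz = y_hops·Δb = 4 × (-1) = -4, so new z* = 456 − 4 = 452.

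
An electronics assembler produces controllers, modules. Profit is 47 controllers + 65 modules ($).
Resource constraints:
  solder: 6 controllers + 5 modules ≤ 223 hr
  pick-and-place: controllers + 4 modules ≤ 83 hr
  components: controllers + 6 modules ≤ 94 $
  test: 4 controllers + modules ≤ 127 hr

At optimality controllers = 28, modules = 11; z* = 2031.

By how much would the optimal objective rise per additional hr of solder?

7

Binding: solder and components. Non-binding: pick-and-place (11 unused), test (4 unused).
By complementary slackness, y = 0 for the non-binding constraints.
The binding rows give the dual system: 6·y_solder + 1·y_components = 47 and 5·y_solder + 6·y_components = 65.
This yields shadow prices y_solder = 7, y_components = 5.
Shadow price of solder = 7.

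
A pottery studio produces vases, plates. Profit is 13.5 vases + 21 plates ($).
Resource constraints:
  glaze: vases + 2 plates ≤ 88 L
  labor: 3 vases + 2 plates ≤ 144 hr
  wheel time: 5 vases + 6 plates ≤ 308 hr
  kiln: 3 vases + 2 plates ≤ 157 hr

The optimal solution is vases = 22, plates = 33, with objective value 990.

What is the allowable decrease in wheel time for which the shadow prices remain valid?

Binding constraints: glaze, wheel time. The basis is B = [[1,2],[5,6]] with det -4.
Per unit decrease in wheel time, x* moves by d = (-0.5, 0.25).
The basis stays optimal until vases reaches 0; allowable decrease = 44 hr.

44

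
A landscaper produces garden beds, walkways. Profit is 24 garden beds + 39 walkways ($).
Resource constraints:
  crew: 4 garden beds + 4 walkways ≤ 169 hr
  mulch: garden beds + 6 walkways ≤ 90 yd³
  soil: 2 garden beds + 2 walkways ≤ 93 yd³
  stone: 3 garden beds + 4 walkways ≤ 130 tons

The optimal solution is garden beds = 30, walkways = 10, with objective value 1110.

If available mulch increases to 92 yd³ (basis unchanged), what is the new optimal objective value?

1113

Check each constraint at x*: crew 160/169 (slack 9); mulch 90/90 (tight); soil 80/93 (slack 13); stone 130/130 (tight).
By complementary slackness, y = 0 for the non-binding constraints.
From A_Bᵀ y = c: 1·y_mulch + 3·y_stone = 24; 6·y_mulch + 4·y_stone = 39.
Solving: y_mulch = 1.5, y_stone = 7.5.
Δz = y_mulch·Δb = 1.5 × (2) = 3, so new z* = 1110 + 3 = 1113.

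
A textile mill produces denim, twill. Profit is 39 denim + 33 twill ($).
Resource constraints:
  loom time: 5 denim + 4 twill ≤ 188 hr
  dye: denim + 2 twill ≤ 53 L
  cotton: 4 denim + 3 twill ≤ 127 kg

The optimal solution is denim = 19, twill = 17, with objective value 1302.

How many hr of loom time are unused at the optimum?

loom time used = 5·19 + 4·17 = 163; slack = 188 − 163 = 25.

25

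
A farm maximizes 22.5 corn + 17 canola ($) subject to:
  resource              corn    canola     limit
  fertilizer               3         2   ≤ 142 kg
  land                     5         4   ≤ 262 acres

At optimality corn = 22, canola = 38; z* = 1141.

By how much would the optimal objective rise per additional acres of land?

Both fertilizer and land are binding at x*.
From A_Bᵀ y = c: 3·y_fertilizer + 5·y_land = 22.5; 2·y_fertilizer + 4·y_land = 17.
→ y_fertilizer = 2.5 and y_land = 3.
Shadow price of land = 3.

3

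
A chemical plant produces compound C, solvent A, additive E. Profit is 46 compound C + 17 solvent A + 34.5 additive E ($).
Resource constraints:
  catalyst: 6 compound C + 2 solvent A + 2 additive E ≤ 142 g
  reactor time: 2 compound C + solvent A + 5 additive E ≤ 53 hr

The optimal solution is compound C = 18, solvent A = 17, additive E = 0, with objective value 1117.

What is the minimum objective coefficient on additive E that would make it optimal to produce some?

37

At the optimum: catalyst uses 142 of 142 (binding); reactor time uses 53 of 53 (binding).
Dual feasibility on the basic columns requires 6·y_catalyst + 2·y_reactor time = 46, 2·y_catalyst + 1·y_reactor time = 17.
Solving: y_catalyst = 6, y_reactor time = 5.
additive E enters the basis when its profit ≥ yᵀa₃ = 6·2 + 5·5 = 37.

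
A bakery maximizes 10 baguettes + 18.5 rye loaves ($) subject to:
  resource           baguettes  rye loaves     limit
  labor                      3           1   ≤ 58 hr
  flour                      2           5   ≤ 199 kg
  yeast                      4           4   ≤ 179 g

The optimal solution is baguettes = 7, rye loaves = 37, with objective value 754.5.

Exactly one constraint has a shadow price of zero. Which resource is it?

labor: 58/58 (binding)
flour: 199/199 (binding)
yeast: 176/179 (slack 3)
By complementary slackness, a constraint with positive slack has shadow price 0 → yeast.

yeast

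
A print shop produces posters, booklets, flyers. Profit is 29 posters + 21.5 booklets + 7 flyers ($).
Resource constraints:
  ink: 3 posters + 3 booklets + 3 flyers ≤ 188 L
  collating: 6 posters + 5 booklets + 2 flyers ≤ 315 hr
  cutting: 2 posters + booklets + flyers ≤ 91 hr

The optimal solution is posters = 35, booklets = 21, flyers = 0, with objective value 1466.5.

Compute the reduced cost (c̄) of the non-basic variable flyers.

Check each constraint at x*: ink 168/188 (slack 20); collating 315/315 (tight); cutting 91/91 (tight).
Since ink is not tight, its dual is 0.
The binding rows give the dual system: 6·y_collating + 2·y_cutting = 29 and 5·y_collating + 1·y_cutting = 21.5.
→ y_collating = 3.5 and y_cutting = 4.
Reduced cost of flyers: c₃ − yᵀa₃ = 7 − (3.5·2 + 4·1) = 7 − 11 = -4.

-4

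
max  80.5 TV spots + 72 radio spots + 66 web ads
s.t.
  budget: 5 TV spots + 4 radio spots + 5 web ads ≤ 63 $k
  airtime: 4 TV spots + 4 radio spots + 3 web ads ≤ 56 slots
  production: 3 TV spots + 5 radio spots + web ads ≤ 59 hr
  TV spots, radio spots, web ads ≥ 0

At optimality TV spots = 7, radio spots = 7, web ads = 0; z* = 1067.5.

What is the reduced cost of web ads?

-5

Binding: budget and airtime. Non-binding: production (3 unused).
Slack constraints have shadow price 0 (complementary slackness).
Dual feasibility on the basic columns requires 5·y_budget + 4·y_airtime = 80.5, 4·y_budget + 4·y_airtime = 72.
→ y_budget = 8.5 and y_airtime = 9.5.
Reduced cost of web ads: c₃ − yᵀa₃ = 66 − (8.5·5 + 9.5·3) = 66 − 71 = -5.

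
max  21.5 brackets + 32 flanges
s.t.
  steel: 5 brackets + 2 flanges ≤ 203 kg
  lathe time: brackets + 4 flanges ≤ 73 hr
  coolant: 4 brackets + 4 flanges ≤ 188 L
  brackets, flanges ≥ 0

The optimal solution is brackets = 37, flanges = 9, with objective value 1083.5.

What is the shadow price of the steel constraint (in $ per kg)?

Check each constraint at x*: steel 203/203 (tight); lathe time 73/73 (tight); coolant 184/188 (slack 4).
By complementary slackness, y = 0 for the non-binding constraint.
The binding rows give the dual system: 5·y_steel + 1·y_lathe time = 21.5 and 2·y_steel + 4·y_lathe time = 32.
Solving: y_steel = 3, y_lathe time = 6.5.
Shadow price of steel = 3.

3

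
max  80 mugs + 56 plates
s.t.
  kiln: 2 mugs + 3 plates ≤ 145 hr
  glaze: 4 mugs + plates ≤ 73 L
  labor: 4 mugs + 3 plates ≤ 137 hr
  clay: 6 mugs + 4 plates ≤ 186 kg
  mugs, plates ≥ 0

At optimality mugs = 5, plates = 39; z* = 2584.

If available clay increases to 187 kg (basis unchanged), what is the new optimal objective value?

2592

Binding: labor and clay. Non-binding: kiln (18 unused), glaze (14 unused).
Slack constraints have shadow price 0 (complementary slackness).
The binding rows give the dual system: 4·y_labor + 6·y_clay = 80 and 3·y_labor + 4·y_clay = 56.
Solving: y_labor = 8, y_clay = 8.
Δz = y_clay·Δb = 8 × (1) = 8, so new z* = 2584 + 8 = 2592.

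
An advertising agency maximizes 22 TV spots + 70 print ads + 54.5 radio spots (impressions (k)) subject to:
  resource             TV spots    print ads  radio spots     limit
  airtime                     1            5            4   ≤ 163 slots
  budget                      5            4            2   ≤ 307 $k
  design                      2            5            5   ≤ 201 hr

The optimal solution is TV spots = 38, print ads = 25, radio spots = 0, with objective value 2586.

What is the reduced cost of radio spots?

At the optimum: airtime uses 163 of 163 (binding); budget uses 290 of 307 (slack = 17); design uses 201 of 201 (binding).
By complementary slackness, y = 0 for the non-binding constraint.
From A_Bᵀ y = c: 1·y_airtime + 2·y_design = 22; 5·y_airtime + 5·y_design = 70.
→ y_airtime = 6 and y_design = 8.
Reduced cost of radio spots: c₃ − yᵀa₃ = 54.5 − (6·4 + 8·5) = 54.5 − 64 = -9.5.

-9.5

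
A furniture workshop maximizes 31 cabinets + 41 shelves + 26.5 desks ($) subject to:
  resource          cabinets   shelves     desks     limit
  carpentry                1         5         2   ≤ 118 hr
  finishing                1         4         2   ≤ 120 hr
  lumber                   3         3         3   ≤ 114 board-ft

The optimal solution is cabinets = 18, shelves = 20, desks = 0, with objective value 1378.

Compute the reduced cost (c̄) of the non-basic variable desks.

-7

At the optimum: carpentry uses 118 of 118 (binding); finishing uses 98 of 120 (slack = 22); lumber uses 114 of 114 (binding).
Since finishing is not tight, its dual is 0.
The binding rows give the dual system: 1·y_carpentry + 3·y_lumber = 31 and 5·y_carpentry + 3·y_lumber = 41.
This yields shadow prices y_carpentry = 2.5, y_lumber = 9.5.
Reduced cost of desks: c₃ − yᵀa₃ = 26.5 − (2.5·2 + 9.5·3) = 26.5 − 33.5 = -7.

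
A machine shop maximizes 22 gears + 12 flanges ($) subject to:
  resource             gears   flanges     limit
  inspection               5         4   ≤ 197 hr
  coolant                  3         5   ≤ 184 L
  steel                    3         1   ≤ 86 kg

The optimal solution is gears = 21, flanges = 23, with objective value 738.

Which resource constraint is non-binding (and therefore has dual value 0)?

inspection: 197/197 (binding)
coolant: 178/184 (slack 6)
steel: 86/86 (binding)
By complementary slackness, a constraint with positive slack has shadow price 0 → coolant.

coolant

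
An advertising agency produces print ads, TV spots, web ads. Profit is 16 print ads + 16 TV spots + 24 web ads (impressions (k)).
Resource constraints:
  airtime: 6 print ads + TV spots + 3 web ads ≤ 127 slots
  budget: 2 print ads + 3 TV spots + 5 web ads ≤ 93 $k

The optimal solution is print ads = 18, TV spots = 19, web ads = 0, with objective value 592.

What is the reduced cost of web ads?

At the optimum: airtime uses 127 of 127 (binding); budget uses 93 of 93 (binding).
The binding rows give the dual system: 6·y_airtime + 2·y_budget = 16 and 1·y_airtime + 3·y_budget = 16.
This yields shadow prices y_airtime = 1, y_budget = 5.
Reduced cost of web ads: c₃ − yᵀa₃ = 24 − (1·3 + 5·5) = 24 − 28 = -4.

-4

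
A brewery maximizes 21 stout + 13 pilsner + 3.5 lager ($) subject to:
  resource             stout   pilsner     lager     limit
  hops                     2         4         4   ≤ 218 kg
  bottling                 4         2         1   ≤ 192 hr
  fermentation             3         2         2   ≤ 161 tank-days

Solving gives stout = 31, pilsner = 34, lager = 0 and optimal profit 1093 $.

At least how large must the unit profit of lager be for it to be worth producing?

11.5

Check each constraint at x*: hops 198/218 (slack 20); bottling 192/192 (tight); fermentation 161/161 (tight).
Since hops is not tight, its dual is 0.
Dual feasibility on the basic columns requires 4·y_bottling + 3·y_fermentation = 21, 2·y_bottling + 2·y_fermentation = 13.
Solving: y_bottling = 1.5, y_fermentation = 5.
lager enters the basis when its profit ≥ yᵀa₃ = 1.5·1 + 5·2 = 11.5.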